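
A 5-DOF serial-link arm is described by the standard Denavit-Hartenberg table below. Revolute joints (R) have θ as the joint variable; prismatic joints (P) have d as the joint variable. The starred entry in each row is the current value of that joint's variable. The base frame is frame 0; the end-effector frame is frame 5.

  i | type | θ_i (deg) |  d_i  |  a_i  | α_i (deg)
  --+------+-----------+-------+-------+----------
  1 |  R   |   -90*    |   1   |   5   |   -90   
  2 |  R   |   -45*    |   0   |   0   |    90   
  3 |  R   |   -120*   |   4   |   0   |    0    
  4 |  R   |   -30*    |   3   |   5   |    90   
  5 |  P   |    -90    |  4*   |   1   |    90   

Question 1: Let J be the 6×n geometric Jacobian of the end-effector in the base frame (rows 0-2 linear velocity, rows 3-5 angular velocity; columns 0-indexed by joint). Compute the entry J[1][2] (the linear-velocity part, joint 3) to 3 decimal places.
0.682

axis z_2 = (-0.0000,0.7071,0.7071); lever o_n−o_2 = (0.9641,8.7187,-0.2334)
cross product → J_v[:, 2] = (-6.3301,0.6817,-0.6817)
J_ω[:, 2] = z_2
entry J[1][2] = 0.6817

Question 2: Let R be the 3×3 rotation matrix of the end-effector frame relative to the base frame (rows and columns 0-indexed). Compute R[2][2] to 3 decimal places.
0.612

End-effector z-axis (col 2 of R) = (0.5000,-0.6124,0.6124)
R[2][2] = 0.6124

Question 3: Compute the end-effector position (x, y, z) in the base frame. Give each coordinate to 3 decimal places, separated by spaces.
0.964 3.719 0.767

after link 1: o_1 = (0.0000, -5.0000, 1.0000)
after link 2: o_2 = (0.0000, -5.0000, 1.0000)
after link 3: o_3 = (0.0000, -2.1716, 3.8284)
after link 4: o_4 = (-2.5000, 3.0116, 2.8879)
after link 5: o_5 = (0.9641, 3.7187, 0.7666)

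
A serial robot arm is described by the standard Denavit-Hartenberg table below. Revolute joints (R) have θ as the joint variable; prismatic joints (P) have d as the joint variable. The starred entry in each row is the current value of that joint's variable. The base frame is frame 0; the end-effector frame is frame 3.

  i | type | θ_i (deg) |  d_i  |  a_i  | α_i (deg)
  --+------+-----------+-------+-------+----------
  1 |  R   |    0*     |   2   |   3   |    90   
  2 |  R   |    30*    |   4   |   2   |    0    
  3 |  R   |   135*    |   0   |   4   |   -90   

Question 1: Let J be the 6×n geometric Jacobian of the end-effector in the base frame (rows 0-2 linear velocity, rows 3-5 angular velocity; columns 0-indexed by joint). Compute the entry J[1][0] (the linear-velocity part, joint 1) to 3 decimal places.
0.868

axis z_0 = ẑ; lever o_n−o_0 = (0.8683,-4.0000,4.0353)
cross product → J_v[:, 0] = (4.0000,0.8683,-0.0000)
J_ω[:, 0] = z_0
entry J[1][0] = 0.8683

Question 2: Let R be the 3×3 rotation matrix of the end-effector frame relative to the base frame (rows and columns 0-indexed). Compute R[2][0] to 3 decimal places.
0.259

End-effector x-axis (col 0 of R) = (-0.9659,0.0000,0.2588)
R[2][0] = 0.2588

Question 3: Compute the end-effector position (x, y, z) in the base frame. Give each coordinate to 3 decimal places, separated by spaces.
0.868 -4.000 4.035

after link 1: o_1 = (3.0000, 0.0000, 2.0000)
after link 2: o_2 = (4.7321, -4.0000, 3.0000)
after link 3: o_3 = (0.8683, -4.0000, 4.0353)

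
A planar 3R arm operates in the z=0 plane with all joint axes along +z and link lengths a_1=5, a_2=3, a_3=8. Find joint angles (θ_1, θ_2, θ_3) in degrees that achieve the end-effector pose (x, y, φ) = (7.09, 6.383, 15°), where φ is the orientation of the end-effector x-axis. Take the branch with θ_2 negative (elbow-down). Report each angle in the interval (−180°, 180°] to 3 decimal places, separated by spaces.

134.994 -119.992 -0.002

wrist centre = target − a_3·(cos φ, sin φ) = (-0.6374, 4.3124)
cos θ_2 = (19.0035−5²−3²)/(2·5·3) = -0.4999; θ_2 = -119.9923° (elbow-down)
β = atan2(4.3124,-0.6374) = 98.4078°; ψ = atan2(-2.5983,3.5003) = -36.5862°
θ_1 = β − ψ = 134.9940°
θ_3 = φ − θ_1 − θ_2 = -0.0017° (wrapped to (-180°,180°])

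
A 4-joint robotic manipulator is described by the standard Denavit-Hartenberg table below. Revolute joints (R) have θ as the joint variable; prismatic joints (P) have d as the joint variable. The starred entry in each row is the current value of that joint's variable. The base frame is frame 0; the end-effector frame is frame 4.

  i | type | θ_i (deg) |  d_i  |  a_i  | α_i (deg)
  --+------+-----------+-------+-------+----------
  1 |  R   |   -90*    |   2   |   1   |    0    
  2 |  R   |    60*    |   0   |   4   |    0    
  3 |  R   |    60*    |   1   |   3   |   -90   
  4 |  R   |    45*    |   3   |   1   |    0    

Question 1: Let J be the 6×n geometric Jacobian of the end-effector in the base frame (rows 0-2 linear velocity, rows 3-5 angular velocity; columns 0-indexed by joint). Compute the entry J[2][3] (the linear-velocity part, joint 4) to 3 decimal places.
-0.707

axis z_3 = (-0.5000,0.8660,0.0000); lever o_n−o_3 = (-0.8876,2.9516,-0.7071)
cross product → J_v[:, 3] = (-0.6124,-0.3536,-0.7071)
J_ω[:, 3] = z_3
entry J[2][3] = -0.7071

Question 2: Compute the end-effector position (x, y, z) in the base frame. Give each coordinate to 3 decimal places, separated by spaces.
after link 1: o_1 = (0.0000, -1.0000, 2.0000)
after link 2: o_2 = (3.4641, -3.0000, 2.0000)
after link 3: o_3 = (6.0622, -1.5000, 3.0000)
after link 4: o_4 = (5.1746, 1.4516, 2.2929)

5.175 1.452 2.293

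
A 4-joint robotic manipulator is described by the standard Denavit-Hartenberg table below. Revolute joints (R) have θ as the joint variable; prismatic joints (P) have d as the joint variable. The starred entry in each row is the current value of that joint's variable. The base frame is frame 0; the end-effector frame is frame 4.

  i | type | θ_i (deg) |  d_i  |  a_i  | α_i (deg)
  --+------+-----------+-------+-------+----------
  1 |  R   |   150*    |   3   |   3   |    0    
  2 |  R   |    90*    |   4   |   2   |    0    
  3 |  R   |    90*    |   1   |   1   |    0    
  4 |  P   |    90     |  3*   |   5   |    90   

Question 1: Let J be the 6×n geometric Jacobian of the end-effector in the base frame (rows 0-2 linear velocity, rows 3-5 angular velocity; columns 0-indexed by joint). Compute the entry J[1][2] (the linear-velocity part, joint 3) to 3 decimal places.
3.366

axis z_2 = (0.0000,0.0000,1.0000); lever o_n−o_2 = (3.3660,3.8301,4.0000)
cross product → J_v[:, 2] = (-3.8301,3.3660,0.0000)
J_ω[:, 2] = z_2
entry J[1][2] = 3.3660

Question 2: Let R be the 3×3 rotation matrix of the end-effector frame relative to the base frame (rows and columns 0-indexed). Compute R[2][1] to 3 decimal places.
1.000

End-effector y-axis (col 1 of R) = (-0.0000,0.0000,1.0000)
R[2][1] = 1.0000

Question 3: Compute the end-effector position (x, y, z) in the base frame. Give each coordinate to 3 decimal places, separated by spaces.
-0.232 3.598 11.000

after link 1: o_1 = (-2.5981, 1.5000, 3.0000)
after link 2: o_2 = (-3.5981, -0.2321, 7.0000)
after link 3: o_3 = (-2.7321, -0.7321, 8.0000)
after link 4: o_4 = (-0.2321, 3.5981, 11.0000)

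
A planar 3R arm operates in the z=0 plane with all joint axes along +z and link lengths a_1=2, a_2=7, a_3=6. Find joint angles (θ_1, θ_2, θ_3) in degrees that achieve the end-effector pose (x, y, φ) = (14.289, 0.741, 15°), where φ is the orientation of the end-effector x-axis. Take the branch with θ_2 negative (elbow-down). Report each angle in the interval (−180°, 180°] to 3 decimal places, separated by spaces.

30.001 -45.003 30.002

wrist centre = target − a_3·(cos φ, sin φ) = (8.4934, -0.8119)
cos θ_2 = (72.7978−2²−7²)/(2·2·7) = 0.7071; θ_2 = -45.0034° (elbow-down)
β = atan2(-0.8119,8.4934) = -5.4605°; ψ = atan2(-4.9500,6.9495) = -35.4620°
θ_1 = β − ψ = 30.0015°
θ_3 = φ − θ_1 − θ_2 = 30.0019° (wrapped to (-180°,180°])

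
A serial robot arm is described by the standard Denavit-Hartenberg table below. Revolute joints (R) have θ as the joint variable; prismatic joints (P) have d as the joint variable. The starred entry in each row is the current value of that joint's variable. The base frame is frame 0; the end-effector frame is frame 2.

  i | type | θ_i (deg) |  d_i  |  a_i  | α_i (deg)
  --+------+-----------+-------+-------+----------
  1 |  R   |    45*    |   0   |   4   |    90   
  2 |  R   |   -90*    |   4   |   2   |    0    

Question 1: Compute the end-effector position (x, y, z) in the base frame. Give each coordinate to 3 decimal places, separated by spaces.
after link 1: o_1 = (2.8284, 2.8284, 0.0000)
after link 2: o_2 = (5.6569, -0.0000, -2.0000)

5.657 -0.000 -2.000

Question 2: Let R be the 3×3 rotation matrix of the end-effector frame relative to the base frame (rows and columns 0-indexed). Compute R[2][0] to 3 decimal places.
-1.000

End-effector x-axis (col 0 of R) = (0.0000,-0.0000,-1.0000)
R[2][0] = -1.0000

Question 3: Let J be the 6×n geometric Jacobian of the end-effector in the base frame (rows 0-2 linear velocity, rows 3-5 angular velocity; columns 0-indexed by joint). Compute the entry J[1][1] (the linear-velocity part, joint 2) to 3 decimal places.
axis z_1 = (0.7071,-0.7071,0.0000); lever o_n−o_1 = (2.8284,-2.8284,-2.0000)
cross product → J_v[:, 1] = (1.4142,1.4142,0.0000)
J_ω[:, 1] = z_1
entry J[1][1] = 1.4142

1.414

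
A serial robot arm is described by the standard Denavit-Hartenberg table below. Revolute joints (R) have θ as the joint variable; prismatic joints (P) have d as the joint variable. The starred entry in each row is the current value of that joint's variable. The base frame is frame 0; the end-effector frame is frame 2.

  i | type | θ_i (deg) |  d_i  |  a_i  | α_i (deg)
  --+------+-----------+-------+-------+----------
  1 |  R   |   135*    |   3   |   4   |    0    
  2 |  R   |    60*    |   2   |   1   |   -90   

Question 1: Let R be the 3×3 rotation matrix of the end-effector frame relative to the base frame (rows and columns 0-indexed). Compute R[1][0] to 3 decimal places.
-0.259

End-effector x-axis (col 0 of R) = (-0.9659,-0.2588,0.0000)
R[1][0] = -0.2588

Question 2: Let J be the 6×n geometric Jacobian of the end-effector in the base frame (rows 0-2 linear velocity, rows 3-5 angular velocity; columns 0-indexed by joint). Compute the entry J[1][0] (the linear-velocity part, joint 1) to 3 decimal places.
axis z_0 = ẑ; lever o_n−o_0 = (-3.7944,2.5696,5.0000)
cross product → J_v[:, 0] = (-2.5696,-3.7944,0.0000)
J_ω[:, 0] = z_0
entry J[1][0] = -3.7944

-3.794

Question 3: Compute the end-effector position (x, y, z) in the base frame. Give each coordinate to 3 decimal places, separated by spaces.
-3.794 2.570 5.000

after link 1: o_1 = (-2.8284, 2.8284, 3.0000)
after link 2: o_2 = (-3.7944, 2.5696, 5.0000)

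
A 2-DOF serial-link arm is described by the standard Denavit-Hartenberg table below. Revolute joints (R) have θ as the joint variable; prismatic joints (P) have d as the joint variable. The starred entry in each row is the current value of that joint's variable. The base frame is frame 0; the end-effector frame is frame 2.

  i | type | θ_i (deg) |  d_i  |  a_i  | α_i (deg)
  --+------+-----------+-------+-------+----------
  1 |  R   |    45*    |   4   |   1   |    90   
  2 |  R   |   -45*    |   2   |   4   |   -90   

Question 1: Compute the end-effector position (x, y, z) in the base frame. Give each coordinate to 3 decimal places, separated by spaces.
4.121 1.293 1.172

after link 1: o_1 = (0.7071, 0.7071, 4.0000)
after link 2: o_2 = (4.1213, 1.2929, 1.1716)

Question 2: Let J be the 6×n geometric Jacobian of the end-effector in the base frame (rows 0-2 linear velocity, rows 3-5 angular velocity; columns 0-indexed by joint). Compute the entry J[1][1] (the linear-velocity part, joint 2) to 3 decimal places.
axis z_1 = (0.7071,-0.7071,0.0000); lever o_n−o_1 = (3.4142,0.5858,-2.8284)
cross product → J_v[:, 1] = (2.0000,2.0000,2.8284)
J_ω[:, 1] = z_1
entry J[1][1] = 2.0000

2.000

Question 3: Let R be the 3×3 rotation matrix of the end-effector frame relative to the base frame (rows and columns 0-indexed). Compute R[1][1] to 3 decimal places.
0.707

End-effector y-axis (col 1 of R) = (-0.7071,0.7071,-0.0000)
R[1][1] = 0.7071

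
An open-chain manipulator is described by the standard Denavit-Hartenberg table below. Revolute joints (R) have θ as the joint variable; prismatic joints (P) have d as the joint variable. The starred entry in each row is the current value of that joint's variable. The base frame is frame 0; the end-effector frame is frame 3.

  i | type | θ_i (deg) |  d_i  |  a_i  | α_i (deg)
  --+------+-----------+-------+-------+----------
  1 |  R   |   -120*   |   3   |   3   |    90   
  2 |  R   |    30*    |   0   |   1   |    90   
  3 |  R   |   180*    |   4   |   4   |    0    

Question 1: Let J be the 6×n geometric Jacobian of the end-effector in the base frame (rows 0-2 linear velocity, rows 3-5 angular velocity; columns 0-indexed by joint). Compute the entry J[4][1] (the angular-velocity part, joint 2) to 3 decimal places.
0.500

axis z_1 = (-0.8660,0.5000,0.0000); lever o_n−o_1 = (0.2990,0.5179,-4.9641)
cross product → J_v[:, 1] = (-2.4821,-4.2990,-0.5981)
J_ω[:, 1] = z_1
entry J[4][1] = 0.5000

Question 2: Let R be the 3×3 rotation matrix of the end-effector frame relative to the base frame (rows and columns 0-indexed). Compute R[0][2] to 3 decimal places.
End-effector z-axis (col 2 of R) = (-0.2500,-0.4330,-0.8660)
R[0][2] = -0.2500

-0.250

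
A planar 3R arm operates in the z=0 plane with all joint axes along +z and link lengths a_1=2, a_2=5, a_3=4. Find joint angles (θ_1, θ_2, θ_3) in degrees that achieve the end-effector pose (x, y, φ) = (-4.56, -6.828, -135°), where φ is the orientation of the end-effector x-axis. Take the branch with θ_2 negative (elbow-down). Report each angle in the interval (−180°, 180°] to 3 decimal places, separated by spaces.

-16.805 -120.017 1.822

wrist centre = target − a_3·(cos φ, sin φ) = (-1.7316, -3.9996)
cos θ_2 = (18.9949−2²−5²)/(2·2·5) = -0.5003; θ_2 = -120.0168° (elbow-down)
β = atan2(-3.9996,-1.7316) = -113.4097°; ψ = atan2(-4.3294,-0.5013) = -96.6044°
θ_1 = β − ψ = -16.8052°
θ_3 = φ − θ_1 − θ_2 = 1.8220° (wrapped to (-180°,180°])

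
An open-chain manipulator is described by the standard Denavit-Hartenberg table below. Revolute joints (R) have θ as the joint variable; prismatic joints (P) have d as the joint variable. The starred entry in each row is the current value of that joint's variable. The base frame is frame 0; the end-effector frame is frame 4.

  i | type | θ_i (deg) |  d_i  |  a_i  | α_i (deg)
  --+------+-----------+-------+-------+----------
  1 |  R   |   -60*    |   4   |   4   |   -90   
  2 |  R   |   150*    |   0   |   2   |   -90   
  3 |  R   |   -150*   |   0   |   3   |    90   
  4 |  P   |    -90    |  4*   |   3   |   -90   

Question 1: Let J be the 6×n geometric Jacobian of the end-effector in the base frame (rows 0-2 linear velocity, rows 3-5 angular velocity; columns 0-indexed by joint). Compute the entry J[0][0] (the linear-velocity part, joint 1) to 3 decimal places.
axis z_0 = ẑ; lever o_n−o_0 = (2.1740,-7.6937,2.7010)
cross product → J_v[:, 0] = (7.6937,2.1740,-0.0000)
J_ω[:, 0] = z_0
entry J[0][0] = 7.6937

7.694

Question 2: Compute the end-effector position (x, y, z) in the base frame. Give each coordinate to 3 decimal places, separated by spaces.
after link 1: o_1 = (2.0000, -3.4641, 4.0000)
after link 2: o_2 = (1.1340, -1.9641, 3.0000)
after link 3: o_3 = (3.5580, -3.1627, 4.2990)
after link 4: o_4 = (2.1740, -7.6937, 2.7010)

2.174 -7.694 2.701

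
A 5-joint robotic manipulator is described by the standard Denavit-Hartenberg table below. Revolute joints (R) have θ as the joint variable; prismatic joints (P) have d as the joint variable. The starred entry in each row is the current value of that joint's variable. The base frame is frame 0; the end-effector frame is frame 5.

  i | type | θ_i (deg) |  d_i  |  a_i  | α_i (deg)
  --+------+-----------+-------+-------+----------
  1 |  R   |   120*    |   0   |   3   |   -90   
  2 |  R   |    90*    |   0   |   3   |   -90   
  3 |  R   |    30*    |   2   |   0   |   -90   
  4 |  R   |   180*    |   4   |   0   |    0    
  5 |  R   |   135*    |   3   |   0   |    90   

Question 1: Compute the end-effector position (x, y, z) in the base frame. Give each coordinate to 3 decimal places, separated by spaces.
4.750 3.897 0.500

after link 1: o_1 = (-1.5000, 2.5981, 0.0000)
after link 2: o_2 = (-1.5000, 2.5981, -3.0000)
after link 3: o_3 = (-0.5000, 0.8660, -3.0000)
after link 4: o_4 = (2.5000, 2.5981, -1.0000)
after link 5: o_5 = (4.7500, 3.8971, 0.5000)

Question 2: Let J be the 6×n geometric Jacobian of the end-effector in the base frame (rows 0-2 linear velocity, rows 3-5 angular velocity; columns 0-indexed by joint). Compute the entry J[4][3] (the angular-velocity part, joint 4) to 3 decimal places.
0.433

axis z_3 = (0.7500,0.4330,0.5000); lever o_n−o_3 = (5.2500,3.0311,3.5000)
cross product → J_v[:, 3] = (0.0000,0.0000,0.0000)
J_ω[:, 3] = z_3
entry J[4][3] = 0.4330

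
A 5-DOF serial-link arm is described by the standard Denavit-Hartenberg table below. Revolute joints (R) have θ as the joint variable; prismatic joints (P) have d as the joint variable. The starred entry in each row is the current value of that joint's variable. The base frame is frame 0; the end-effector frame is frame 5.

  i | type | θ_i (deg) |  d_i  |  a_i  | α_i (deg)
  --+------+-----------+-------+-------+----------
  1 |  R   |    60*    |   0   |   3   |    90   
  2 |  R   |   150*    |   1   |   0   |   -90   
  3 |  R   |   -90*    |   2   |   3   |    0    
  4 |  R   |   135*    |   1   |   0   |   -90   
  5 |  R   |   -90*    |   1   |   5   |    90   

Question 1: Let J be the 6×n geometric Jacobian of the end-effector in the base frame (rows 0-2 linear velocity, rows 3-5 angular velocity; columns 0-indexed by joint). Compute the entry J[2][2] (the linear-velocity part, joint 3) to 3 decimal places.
1.146

axis z_2 = (-0.2500,-0.4330,-0.8660); lever o_n−o_2 = (0.2919,-4.0802,-7.2818)
cross product → J_v[:, 2] = (-0.3805,-2.0732,1.1464)
J_ω[:, 2] = z_2
entry J[2][2] = 1.1464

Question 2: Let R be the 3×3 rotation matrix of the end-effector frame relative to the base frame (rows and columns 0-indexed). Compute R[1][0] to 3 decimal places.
-0.433

End-effector x-axis (col 0 of R) = (-0.2500,-0.4330,-0.8660)
R[1][0] = -0.4330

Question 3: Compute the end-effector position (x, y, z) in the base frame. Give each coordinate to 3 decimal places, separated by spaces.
2.658 -1.982 -7.282

after link 1: o_1 = (1.5000, 2.5981, 0.0000)
after link 2: o_2 = (2.3660, 2.0981, 0.0000)
after link 3: o_3 = (4.4641, -0.2679, -1.7321)
after link 4: o_4 = (4.2141, -0.7010, -2.5981)
after link 5: o_5 = (2.6579, -1.9821, -7.2818)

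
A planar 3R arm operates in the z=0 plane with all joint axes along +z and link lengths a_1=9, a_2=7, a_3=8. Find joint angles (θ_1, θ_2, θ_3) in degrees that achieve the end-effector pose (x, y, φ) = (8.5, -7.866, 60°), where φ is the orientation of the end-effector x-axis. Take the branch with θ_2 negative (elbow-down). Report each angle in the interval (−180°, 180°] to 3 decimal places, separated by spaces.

wrist centre = target − a_3·(cos φ, sin φ) = (4.5000, -14.7942)
cos θ_2 = (239.1184−9²−7²)/(2·9·7) = 0.8660; θ_2 = -30.0007° (elbow-down)
β = atan2(-14.7942,4.5000) = -73.0816°; ψ = atan2(-3.5001,15.0621) = -13.0820°
θ_1 = β − ψ = -59.9997°
θ_3 = φ − θ_1 − θ_2 = 150.0004° (wrapped to (-180°,180°])

-60.000 -30.001 150.000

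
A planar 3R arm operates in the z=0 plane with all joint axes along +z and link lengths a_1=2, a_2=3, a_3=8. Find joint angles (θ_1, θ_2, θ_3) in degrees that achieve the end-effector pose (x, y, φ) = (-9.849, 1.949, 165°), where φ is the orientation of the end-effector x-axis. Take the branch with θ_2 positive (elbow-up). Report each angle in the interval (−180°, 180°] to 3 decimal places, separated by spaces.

wrist centre = target − a_3·(cos φ, sin φ) = (-2.1216, -0.1216)
cos θ_2 = (4.5159−2²−3²)/(2·2·3) = -0.7070; θ_2 = 134.9918° (elbow-up)
β = atan2(-0.1216,-2.1216) = -176.7209°; ψ = atan2(2.1216,-0.1210) = 93.2646°
θ_1 = β − ψ = -269.9855°
θ_3 = φ − θ_1 − θ_2 = -60.0063° (wrapped to (-180°,180°])

90.014 134.992 -60.006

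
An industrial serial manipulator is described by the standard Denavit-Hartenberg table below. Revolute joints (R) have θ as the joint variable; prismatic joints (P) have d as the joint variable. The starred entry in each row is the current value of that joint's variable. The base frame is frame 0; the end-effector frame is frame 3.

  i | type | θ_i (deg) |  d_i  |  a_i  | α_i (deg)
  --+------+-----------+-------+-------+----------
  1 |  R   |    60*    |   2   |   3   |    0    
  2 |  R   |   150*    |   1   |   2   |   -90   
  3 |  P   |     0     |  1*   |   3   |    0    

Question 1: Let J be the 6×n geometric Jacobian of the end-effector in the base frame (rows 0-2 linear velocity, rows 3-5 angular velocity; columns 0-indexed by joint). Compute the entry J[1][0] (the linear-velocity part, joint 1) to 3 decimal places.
axis z_0 = ẑ; lever o_n−o_0 = (-2.3301,-0.7679,3.0000)
cross product → J_v[:, 0] = (0.7679,-2.3301,0.0000)
J_ω[:, 0] = z_0
entry J[1][0] = -2.3301

-2.330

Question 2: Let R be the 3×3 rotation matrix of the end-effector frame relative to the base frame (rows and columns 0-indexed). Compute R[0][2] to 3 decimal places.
0.500

End-effector z-axis (col 2 of R) = (0.5000,-0.8660,0.0000)
R[0][2] = 0.5000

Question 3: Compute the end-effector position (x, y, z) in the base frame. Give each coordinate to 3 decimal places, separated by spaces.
-2.330 -0.768 3.000

after link 1: o_1 = (1.5000, 2.5981, 2.0000)
after link 2: o_2 = (-0.2321, 1.5981, 3.0000)
after link 3: o_3 = (-2.3301, -0.7679, 3.0000)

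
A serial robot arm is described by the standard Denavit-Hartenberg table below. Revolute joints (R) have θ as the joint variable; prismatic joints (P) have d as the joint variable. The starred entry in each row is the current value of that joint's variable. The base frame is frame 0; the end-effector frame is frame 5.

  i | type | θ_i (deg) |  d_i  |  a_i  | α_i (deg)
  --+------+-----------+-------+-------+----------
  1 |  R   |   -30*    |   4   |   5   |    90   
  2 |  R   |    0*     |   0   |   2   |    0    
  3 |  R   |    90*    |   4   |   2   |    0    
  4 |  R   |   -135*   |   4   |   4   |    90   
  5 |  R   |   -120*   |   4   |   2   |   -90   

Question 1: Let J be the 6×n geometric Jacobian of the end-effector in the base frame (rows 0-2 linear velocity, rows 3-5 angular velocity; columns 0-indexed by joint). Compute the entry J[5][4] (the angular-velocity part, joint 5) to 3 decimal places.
-0.707

axis z_4 = (-0.6124,0.3536,-0.7071); lever o_n−o_4 = (-2.1958,3.2678,-2.1213)
cross product → J_v[:, 4] = (1.5607,0.2537,-1.2247)
J_ω[:, 4] = z_4
entry J[5][4] = -0.7071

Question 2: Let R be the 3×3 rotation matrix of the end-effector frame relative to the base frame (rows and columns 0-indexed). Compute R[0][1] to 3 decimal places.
0.612

End-effector y-axis (col 1 of R) = (0.6124,-0.3536,0.7071)
R[0][1] = 0.6124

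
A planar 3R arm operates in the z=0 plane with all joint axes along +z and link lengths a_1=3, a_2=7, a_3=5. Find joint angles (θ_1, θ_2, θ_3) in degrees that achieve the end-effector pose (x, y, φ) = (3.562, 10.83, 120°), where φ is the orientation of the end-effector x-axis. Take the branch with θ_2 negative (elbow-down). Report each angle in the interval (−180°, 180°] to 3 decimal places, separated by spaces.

90.005 -60.006 90.001

wrist centre = target − a_3·(cos φ, sin φ) = (6.0620, 6.4999)
cos θ_2 = (78.9962−3²−7²)/(2·3·7) = 0.4999; θ_2 = -60.0060° (elbow-down)
β = atan2(6.4999,6.0620) = 46.9964°; ψ = atan2(-6.0625,6.4994) = -43.0084°
θ_1 = β − ψ = 90.0048°
θ_3 = φ − θ_1 − θ_2 = 90.0012° (wrapped to (-180°,180°])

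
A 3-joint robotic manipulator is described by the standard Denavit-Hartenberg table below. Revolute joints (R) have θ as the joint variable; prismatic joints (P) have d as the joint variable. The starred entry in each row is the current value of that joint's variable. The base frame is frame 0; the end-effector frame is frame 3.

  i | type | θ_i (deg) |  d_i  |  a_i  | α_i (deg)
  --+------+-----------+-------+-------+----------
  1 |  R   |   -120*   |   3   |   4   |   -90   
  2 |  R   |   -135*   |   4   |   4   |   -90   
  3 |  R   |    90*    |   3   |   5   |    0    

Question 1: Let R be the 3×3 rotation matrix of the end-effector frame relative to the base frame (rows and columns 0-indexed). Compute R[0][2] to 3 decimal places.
-0.354

End-effector z-axis (col 2 of R) = (-0.3536,-0.6124,0.7071)
R[0][2] = -0.3536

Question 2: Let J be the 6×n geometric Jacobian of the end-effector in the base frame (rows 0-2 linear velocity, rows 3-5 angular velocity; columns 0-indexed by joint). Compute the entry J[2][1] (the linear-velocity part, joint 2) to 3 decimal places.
axis z_1 = (0.8660,-0.5000,0.0000); lever o_n−o_1 = (-0.5125,1.1124,4.9497)
cross product → J_v[:, 1] = (-2.4749,-4.2866,0.7071)
J_ω[:, 1] = z_1
entry J[2][1] = 0.7071

0.707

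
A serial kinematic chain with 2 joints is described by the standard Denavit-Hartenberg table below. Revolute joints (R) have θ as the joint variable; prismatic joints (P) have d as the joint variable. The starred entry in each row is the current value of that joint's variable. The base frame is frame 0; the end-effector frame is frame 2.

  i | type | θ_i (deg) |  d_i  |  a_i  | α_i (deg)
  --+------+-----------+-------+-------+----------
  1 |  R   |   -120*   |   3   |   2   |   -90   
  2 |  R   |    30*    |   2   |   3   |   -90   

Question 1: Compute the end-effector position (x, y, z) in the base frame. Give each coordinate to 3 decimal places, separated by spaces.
-0.567 -4.982 1.500

after link 1: o_1 = (-1.0000, -1.7321, 3.0000)
after link 2: o_2 = (-0.5670, -4.9821, 1.5000)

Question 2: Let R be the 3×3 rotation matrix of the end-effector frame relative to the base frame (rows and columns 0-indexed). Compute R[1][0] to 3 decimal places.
-0.750

End-effector x-axis (col 0 of R) = (-0.4330,-0.7500,-0.5000)
R[1][0] = -0.7500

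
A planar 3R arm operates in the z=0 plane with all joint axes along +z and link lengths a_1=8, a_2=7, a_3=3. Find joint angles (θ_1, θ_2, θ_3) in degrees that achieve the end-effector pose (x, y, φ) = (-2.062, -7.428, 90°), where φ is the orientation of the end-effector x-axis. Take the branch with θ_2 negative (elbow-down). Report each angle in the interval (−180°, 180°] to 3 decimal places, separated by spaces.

-59.998 -90.003 -119.999

wrist centre = target − a_3·(cos φ, sin φ) = (-2.0620, -10.4280)
cos θ_2 = (112.9950−8²−7²)/(2·8·7) = -0.0000; θ_2 = -90.0025° (elbow-down)
β = atan2(-10.4280,-2.0620) = -101.1852°; ψ = atan2(-7.0000,7.9997) = -41.1870°
θ_1 = β − ψ = -59.9982°
θ_3 = φ − θ_1 − θ_2 = -119.9993° (wrapped to (-180°,180°])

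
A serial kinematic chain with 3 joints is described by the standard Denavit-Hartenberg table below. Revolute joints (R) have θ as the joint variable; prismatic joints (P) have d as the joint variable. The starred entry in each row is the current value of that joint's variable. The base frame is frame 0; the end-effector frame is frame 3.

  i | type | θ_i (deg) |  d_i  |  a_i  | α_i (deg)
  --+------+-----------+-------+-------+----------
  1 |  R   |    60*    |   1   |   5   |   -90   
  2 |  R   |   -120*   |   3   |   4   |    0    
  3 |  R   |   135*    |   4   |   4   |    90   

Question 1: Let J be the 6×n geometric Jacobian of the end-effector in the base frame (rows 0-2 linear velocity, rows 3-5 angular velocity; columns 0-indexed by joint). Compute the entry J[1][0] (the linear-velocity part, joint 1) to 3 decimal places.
-2.630

axis z_0 = ẑ; lever o_n−o_0 = (-2.6303,9.4441,3.4288)
cross product → J_v[:, 0] = (-9.4441,-2.6303,0.0000)
J_ω[:, 0] = z_0
entry J[1][0] = -2.6303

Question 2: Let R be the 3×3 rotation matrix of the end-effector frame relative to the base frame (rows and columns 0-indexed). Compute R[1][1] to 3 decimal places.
End-effector y-axis (col 1 of R) = (-0.8660,0.5000,0.0000)
R[1][1] = 0.5000

0.500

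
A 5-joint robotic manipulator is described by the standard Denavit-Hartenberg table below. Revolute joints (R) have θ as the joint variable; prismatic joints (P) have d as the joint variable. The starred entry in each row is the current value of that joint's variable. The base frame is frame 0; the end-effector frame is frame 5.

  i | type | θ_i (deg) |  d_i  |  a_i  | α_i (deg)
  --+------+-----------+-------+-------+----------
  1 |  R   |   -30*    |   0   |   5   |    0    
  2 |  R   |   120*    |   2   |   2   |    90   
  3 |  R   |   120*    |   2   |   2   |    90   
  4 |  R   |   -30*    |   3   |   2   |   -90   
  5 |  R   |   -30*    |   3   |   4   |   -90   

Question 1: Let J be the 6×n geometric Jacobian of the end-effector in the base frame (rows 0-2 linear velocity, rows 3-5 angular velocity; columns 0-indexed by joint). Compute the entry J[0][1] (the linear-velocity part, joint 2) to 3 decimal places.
axis z_1 = (0.0000,0.0000,1.0000); lever o_n−o_1 = (1.8660,2.2141,11.6292)
cross product → J_v[:, 1] = (-2.2141,1.8660,0.0000)
J_ω[:, 1] = z_1
entry J[0][1] = -2.2141

-2.214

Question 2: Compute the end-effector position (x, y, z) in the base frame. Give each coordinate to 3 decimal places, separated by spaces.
after link 1: o_1 = (4.3301, -2.5000, 0.0000)
after link 2: o_2 = (4.3301, -0.5000, 2.0000)
after link 3: o_3 = (6.3301, -1.5000, 3.7321)
after link 4: o_4 = (5.3301, 0.2321, 6.7321)
after link 5: o_5 = (6.1962, -0.2859, 11.6292)

6.196 -0.286 11.629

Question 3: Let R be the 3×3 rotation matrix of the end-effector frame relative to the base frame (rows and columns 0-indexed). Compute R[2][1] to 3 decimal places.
-0.433

End-effector y-axis (col 1 of R) = (-0.8660,0.2500,-0.4330)
R[2][1] = -0.4330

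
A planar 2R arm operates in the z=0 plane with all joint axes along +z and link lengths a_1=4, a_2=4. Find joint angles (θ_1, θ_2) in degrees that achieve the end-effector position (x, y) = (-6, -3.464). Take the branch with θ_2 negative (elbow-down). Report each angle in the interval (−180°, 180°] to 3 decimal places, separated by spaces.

-120.000 -60.001

cos θ_2 = (47.9993−4²−4²)/(2·4·4) = 0.5000; θ_2 = -60.0015° (elbow-down)
β = atan2(-3.4640,-6.0000) = -150.0007°; ψ = atan2(-3.4642,5.9999) = -30.0007°
θ_1 = β − ψ = -120.0000°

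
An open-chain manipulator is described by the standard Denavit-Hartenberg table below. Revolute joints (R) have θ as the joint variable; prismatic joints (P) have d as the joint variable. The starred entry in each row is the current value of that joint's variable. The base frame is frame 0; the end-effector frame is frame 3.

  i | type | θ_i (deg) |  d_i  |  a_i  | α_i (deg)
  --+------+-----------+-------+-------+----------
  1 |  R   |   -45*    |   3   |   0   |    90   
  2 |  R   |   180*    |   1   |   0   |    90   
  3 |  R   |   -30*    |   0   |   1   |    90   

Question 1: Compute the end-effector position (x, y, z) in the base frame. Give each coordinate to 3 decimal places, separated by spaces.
-0.966 0.259 3.000

after link 1: o_1 = (0.0000, 0.0000, 3.0000)
after link 2: o_2 = (-0.7071, -0.7071, 3.0000)
after link 3: o_3 = (-0.9659, 0.2588, 3.0000)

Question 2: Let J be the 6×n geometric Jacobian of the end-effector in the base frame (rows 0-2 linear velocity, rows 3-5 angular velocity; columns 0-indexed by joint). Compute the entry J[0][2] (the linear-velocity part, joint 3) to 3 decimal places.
axis z_2 = (0.0000,-0.0000,1.0000); lever o_n−o_2 = (-0.2588,0.9659,0.0000)
cross product → J_v[:, 2] = (-0.9659,-0.2588,0.0000)
J_ω[:, 2] = z_2
entry J[0][2] = -0.9659

-0.966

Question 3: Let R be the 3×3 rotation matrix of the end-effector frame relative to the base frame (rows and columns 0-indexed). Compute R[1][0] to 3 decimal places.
0.966

End-effector x-axis (col 0 of R) = (-0.2588,0.9659,0.0000)
R[1][0] = 0.9659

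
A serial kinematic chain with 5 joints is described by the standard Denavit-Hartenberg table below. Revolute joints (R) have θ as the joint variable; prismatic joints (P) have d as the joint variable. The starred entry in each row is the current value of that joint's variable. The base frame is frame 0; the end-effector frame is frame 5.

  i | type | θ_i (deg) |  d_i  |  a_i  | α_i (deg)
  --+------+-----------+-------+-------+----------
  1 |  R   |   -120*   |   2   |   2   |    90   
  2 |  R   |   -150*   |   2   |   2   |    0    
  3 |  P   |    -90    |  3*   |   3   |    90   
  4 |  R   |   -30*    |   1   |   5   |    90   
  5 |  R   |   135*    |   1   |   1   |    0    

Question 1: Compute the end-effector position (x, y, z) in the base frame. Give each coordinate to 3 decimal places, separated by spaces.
after link 1: o_1 = (-1.0000, -1.7321, 2.0000)
after link 2: o_2 = (-1.8660, 0.7679, 1.0000)
after link 3: o_3 = (-3.7141, 3.5670, 3.5981)
after link 4: o_4 = (-0.8995, 3.4420, 7.8481)
after link 5: o_5 = (-1.0400, 2.1737, 7.2383)

-1.040 2.174 7.238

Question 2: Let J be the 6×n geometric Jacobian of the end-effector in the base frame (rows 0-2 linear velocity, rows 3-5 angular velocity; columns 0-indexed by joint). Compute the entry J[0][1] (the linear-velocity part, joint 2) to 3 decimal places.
axis z_1 = (-0.8660,0.5000,0.0000); lever o_n−o_1 = (-0.0400,3.9058,5.2383)
cross product → J_v[:, 1] = (2.6191,4.5365,-3.3625)
J_ω[:, 1] = z_1
entry J[0][1] = 2.6191

2.619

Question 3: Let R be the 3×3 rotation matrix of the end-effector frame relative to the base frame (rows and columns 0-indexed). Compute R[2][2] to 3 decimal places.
End-effector z-axis (col 2 of R) = (0.6250,-0.6495,-0.4330)
R[2][2] = -0.4330

-0.433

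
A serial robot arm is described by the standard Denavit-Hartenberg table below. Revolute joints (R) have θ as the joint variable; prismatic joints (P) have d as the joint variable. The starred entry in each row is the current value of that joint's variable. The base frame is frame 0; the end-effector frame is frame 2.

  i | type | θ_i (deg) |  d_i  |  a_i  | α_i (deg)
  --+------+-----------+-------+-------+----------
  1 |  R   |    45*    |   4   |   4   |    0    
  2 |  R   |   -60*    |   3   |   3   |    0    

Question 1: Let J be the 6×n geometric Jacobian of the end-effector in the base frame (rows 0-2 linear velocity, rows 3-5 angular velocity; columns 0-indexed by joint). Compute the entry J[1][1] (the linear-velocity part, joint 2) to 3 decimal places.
axis z_1 = (0.0000,0.0000,1.0000); lever o_n−o_1 = (2.8978,-0.7765,3.0000)
cross product → J_v[:, 1] = (0.7765,2.8978,-0.0000)
J_ω[:, 1] = z_1
entry J[1][1] = 2.8978

2.898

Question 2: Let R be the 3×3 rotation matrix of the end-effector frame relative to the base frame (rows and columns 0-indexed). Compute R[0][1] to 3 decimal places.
End-effector y-axis (col 1 of R) = (0.2588,0.9659,0.0000)
R[0][1] = 0.2588

0.259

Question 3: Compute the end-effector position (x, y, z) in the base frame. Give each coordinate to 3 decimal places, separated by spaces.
5.726 2.052 7.000

after link 1: o_1 = (2.8284, 2.8284, 4.0000)
after link 2: o_2 = (5.7262, 2.0520, 7.0000)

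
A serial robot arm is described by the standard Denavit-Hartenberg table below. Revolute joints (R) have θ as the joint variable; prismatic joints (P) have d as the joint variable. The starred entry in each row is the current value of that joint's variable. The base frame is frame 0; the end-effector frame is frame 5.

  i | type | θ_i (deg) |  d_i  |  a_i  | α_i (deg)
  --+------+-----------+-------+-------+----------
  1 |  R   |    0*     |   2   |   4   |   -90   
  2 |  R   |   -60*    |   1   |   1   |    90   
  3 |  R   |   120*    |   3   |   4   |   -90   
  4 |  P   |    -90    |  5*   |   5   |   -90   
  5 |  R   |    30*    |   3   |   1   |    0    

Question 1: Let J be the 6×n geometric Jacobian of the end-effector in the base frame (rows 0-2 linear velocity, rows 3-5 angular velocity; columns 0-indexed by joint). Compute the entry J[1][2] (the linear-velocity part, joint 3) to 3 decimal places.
-7.397

axis z_2 = (-0.8660,0.0000,0.5000); lever o_n−o_2 = (-11.3768,3.8122,-1.9731)
cross product → J_v[:, 2] = (-1.9061,-7.3971,-3.3014)
J_ω[:, 2] = z_2
entry J[1][2] = -7.3971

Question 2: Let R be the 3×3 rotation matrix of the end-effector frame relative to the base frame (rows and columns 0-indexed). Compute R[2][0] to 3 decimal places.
0.808

End-effector x-axis (col 0 of R) = (-0.5335,0.2500,0.8080)
R[2][0] = 0.8080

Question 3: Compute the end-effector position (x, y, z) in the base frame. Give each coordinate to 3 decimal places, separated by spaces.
after link 1: o_1 = (4.0000, 0.0000, 2.0000)
after link 2: o_2 = (4.5000, 1.0000, 2.8660)
after link 3: o_3 = (0.9019, 4.4641, 2.6340)
after link 4: o_4 = (-5.5933, 1.9641, 1.3840)
after link 5: o_5 = (-6.8768, 4.8122, 0.8929)

-6.877 4.812 0.893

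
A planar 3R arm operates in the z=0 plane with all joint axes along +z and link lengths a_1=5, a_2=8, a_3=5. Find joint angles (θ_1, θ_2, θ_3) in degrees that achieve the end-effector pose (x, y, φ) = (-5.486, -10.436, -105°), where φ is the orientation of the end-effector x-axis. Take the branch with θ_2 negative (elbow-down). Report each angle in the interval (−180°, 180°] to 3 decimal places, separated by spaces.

-45.001 -119.997 59.999

wrist centre = target − a_3·(cos φ, sin φ) = (-4.1919, -5.6064)
cos θ_2 = (49.0035−5²−8²)/(2·5·8) = -0.5000; θ_2 = -119.9971° (elbow-down)
β = atan2(-5.6064,-4.1919) = -126.7856°; ψ = atan2(-6.9284,1.0003) = -81.7842°
θ_1 = β − ψ = -45.0014°
θ_3 = φ − θ_1 − θ_2 = 59.9985° (wrapped to (-180°,180°])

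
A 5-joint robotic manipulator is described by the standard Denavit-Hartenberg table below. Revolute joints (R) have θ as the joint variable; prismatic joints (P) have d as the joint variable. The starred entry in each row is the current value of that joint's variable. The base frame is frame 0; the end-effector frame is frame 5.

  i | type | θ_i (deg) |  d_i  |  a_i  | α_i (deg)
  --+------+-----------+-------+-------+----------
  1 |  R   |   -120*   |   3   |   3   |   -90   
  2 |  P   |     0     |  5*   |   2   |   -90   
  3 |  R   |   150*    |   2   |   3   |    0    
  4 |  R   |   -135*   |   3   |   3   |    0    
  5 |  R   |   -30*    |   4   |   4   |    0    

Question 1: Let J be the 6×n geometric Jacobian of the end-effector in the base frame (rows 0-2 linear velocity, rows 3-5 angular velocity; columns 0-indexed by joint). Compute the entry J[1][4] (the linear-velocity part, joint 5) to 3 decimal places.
1.035

axis z_4 = (0.0000,-0.0000,-1.0000); lever o_n−o_4 = (-1.0353,-3.8637,-4.0000)
cross product → J_v[:, 4] = (-3.8637,1.0353,-0.0000)
J_ω[:, 4] = z_4
entry J[1][4] = 1.0353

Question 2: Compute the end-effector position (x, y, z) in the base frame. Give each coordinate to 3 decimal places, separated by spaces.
after link 1: o_1 = (-1.5000, -2.5981, 3.0000)
after link 2: o_2 = (1.8301, -6.8301, 3.0000)
after link 3: o_3 = (1.8301, -3.8301, 1.0000)
after link 4: o_4 = (-0.2912, -5.9514, -2.0000)
after link 5: o_5 = (-1.3265, -9.8152, -6.0000)

-1.326 -9.815 -6.000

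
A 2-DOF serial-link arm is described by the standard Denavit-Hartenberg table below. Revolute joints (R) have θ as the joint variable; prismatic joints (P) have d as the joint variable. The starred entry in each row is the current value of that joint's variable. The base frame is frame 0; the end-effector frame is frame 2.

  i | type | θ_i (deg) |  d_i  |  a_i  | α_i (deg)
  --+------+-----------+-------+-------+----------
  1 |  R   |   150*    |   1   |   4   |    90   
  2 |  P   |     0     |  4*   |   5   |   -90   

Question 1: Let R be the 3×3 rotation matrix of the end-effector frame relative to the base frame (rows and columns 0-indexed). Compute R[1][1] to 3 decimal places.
End-effector y-axis (col 1 of R) = (-0.5000,-0.8660,0.0000)
R[1][1] = -0.8660

-0.866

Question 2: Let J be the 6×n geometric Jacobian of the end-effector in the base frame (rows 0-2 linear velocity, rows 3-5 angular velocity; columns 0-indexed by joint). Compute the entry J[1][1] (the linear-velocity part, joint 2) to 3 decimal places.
prismatic axis z_1 = (0.5000,0.8660,0.0000)
J_v[:, 1] = z_1; J_ω[:, 1] = (0,0,0)
entry J[1][1] = 0.8660

0.866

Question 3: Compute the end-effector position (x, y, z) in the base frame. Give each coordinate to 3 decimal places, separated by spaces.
after link 1: o_1 = (-3.4641, 2.0000, 1.0000)
after link 2: o_2 = (-5.7942, 7.9641, 1.0000)

-5.794 7.964 1.000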